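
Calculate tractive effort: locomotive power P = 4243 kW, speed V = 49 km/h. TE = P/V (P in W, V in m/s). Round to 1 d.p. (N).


Convert: P = 4243 kW = 4243000 W
V = 49 / 3.6 = 13.6111 m/s
TE = 4243000 / 13.6111
TE = 311730.6 N

311730.6


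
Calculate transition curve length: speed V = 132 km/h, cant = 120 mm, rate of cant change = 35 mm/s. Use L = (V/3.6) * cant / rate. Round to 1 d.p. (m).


Convert speed: V = 132 / 3.6 = 36.6667 m/s
L = 36.6667 * 120 / 35
L = 4400.0 / 35
L = 125.7 m

125.7


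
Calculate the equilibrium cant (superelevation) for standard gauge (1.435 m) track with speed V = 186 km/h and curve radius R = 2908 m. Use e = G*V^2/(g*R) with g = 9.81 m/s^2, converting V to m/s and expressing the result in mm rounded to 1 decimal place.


Convert speed: V = 186 / 3.6 = 51.6667 m/s
Apply formula: e = 1.435 * 51.6667^2 / (9.81 * 2908)
e = 1.435 * 2669.4444 / 28527.48
e = 0.134279 m = 134.3 mm

134.3


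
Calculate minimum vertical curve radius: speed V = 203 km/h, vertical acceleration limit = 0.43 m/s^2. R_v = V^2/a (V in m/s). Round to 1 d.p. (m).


Convert speed: V = 203 / 3.6 = 56.3889 m/s
V^2 = 3179.7068 m^2/s^2
R_v = 3179.7068 / 0.43
R_v = 7394.7 m

7394.7


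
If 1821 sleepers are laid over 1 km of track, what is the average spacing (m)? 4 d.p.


Spacing = 1000 m / number of sleepers
Spacing = 1000 / 1821
Spacing = 0.5491 m

0.5491


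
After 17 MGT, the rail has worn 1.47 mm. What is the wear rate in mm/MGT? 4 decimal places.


Wear rate = total wear / cumulative tonnage
Rate = 1.47 / 17
Rate = 0.0865 mm/MGT

0.0865


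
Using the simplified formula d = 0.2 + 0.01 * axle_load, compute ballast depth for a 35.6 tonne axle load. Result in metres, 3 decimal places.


d = 0.2 + 0.01 * 35.6
d = 0.2 + 0.356
d = 0.556 m

0.556


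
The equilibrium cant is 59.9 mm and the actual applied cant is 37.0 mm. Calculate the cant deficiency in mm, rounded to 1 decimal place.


Cant deficiency = equilibrium cant - actual cant
CD = 59.9 - 37.0
CD = 22.9 mm

22.9


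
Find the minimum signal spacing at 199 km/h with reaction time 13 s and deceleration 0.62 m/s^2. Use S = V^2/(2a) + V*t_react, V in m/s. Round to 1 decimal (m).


V = 199 / 3.6 = 55.2778 m/s
Braking distance = 55.2778^2 / (2*0.62) = 2464.2199 m
Sighting distance = 55.2778 * 13 = 718.6111 m
S = 2464.2199 + 718.6111 = 3182.8 m

3182.8


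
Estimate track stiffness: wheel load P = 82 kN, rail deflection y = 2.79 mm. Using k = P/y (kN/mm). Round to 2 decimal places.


Track stiffness k = P / y
k = 82 / 2.79
k = 29.39 kN/mm

29.39


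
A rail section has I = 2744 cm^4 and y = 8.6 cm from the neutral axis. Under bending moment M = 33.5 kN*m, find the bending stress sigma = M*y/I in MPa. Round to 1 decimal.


Convert units:
M = 33.5 kN*m = 33500000 N*mm
y = 8.6 cm = 86 mm
I = 2744 cm^4 = 27440000 mm^4
sigma = 33500000 * 86 / 27440000
sigma = 105.0 MPa

105.0


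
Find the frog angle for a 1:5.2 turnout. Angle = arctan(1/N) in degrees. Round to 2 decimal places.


1/N = 1/5.2 = 0.192308
angle = arctan(0.192308) = 0.189988 rad
angle = 0.189988 * 180/pi = 10.89 degrees

10.89


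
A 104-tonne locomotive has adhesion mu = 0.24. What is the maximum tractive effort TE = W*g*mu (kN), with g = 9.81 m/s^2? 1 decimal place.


TE_max = W * g * mu
TE_max = 104 * 9.81 * 0.24
TE_max = 1020.24 * 0.24
TE_max = 244.9 kN

244.9


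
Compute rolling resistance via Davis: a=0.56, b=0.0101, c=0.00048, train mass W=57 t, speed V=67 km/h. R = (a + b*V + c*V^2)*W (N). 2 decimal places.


b*V = 0.0101 * 67 = 0.6767
c*V^2 = 0.00048 * 4489 = 2.15472
R_per_t = 0.56 + 0.6767 + 2.15472 = 3.39142 N/t
R_total = 3.39142 * 57 = 193.31 N

193.31


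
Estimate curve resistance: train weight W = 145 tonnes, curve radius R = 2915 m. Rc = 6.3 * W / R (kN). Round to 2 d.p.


Rc = 6.3 * W / R
Rc = 6.3 * 145 / 2915
Rc = 913.5 / 2915
Rc = 0.31 kN

0.31


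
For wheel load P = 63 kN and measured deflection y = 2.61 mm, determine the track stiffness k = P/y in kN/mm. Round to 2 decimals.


Track stiffness k = P / y
k = 63 / 2.61
k = 24.14 kN/mm

24.14


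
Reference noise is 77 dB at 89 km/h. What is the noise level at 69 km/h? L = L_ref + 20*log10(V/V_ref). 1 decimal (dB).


V/V_ref = 69 / 89 = 0.775281
log10(0.775281) = -0.110541
20 * -0.110541 = -2.2108
L = 77 + -2.2108 = 74.8 dB

74.8


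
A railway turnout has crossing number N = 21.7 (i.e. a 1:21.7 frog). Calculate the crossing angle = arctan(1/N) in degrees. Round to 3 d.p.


1/N = 1/21.7 = 0.046083
angle = arctan(0.046083) = 0.04605 rad
angle = 0.04605 * 180/pi = 2.638 degrees

2.638


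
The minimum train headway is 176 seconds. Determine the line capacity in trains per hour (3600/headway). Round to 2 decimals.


Capacity = 3600 / headway
Capacity = 3600 / 176
Capacity = 20.45 trains/hour

20.45


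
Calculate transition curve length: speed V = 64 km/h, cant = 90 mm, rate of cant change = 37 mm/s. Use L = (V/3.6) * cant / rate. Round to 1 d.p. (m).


Convert speed: V = 64 / 3.6 = 17.7778 m/s
L = 17.7778 * 90 / 37
L = 1600.0 / 37
L = 43.2 m

43.2


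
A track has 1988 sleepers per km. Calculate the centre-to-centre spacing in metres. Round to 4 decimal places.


Spacing = 1000 m / number of sleepers
Spacing = 1000 / 1988
Spacing = 0.5030 m

0.5030


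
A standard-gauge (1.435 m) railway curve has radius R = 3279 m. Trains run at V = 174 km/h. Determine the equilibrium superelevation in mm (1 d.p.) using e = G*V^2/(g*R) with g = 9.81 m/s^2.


Convert speed: V = 174 / 3.6 = 48.3333 m/s
Apply formula: e = 1.435 * 48.3333^2 / (9.81 * 3279)
e = 1.435 * 2336.1111 / 32166.99
e = 0.104216 m = 104.2 mm

104.2


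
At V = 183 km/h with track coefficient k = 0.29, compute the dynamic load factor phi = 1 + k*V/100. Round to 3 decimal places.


phi = 1 + k * V / 100
phi = 1 + 0.29 * 183 / 100
phi = 1 + 0.5307
phi = 1.531

1.531


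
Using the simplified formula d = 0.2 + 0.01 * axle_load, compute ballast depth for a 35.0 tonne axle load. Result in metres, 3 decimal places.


d = 0.2 + 0.01 * 35.0
d = 0.2 + 0.35
d = 0.550 m

0.550


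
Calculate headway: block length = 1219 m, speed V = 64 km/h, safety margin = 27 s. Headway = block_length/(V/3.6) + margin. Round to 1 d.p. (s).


V = 64 / 3.6 = 17.7778 m/s
Block traversal time = 1219 / 17.7778 = 68.5687 s
Headway = 68.5687 + 27
Headway = 95.6 s

95.6


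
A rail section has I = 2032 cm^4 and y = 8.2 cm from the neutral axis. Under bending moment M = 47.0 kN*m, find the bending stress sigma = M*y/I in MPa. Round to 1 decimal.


Convert units:
M = 47.0 kN*m = 47000000 N*mm
y = 8.2 cm = 82 mm
I = 2032 cm^4 = 20320000 mm^4
sigma = 47000000 * 82 / 20320000
sigma = 189.7 MPa

189.7


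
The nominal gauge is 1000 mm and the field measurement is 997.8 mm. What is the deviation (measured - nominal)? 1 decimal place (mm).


Deviation = measured - nominal
Deviation = 997.8 - 1000
Deviation = -2.2 mm

-2.2


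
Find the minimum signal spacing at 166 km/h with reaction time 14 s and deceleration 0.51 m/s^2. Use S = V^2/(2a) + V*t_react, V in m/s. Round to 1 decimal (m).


V = 166 / 3.6 = 46.1111 m/s
Braking distance = 46.1111^2 / (2*0.51) = 2084.5437 m
Sighting distance = 46.1111 * 14 = 645.5556 m
S = 2084.5437 + 645.5556 = 2730.1 m

2730.1


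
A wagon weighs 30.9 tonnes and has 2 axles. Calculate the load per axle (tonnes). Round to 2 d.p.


Load per axle = total weight / number of axles
Load = 30.9 / 2
Load = 15.45 tonnes

15.45


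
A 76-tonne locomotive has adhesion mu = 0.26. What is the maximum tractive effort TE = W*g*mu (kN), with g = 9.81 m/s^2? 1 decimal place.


TE_max = W * g * mu
TE_max = 76 * 9.81 * 0.26
TE_max = 745.56 * 0.26
TE_max = 193.8 kN

193.8


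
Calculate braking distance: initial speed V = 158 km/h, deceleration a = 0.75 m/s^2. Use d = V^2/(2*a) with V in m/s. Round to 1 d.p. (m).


Convert speed: V = 158 / 3.6 = 43.8889 m/s
V^2 = 1926.2346
d = 1926.2346 / (2 * 0.75)
d = 1926.2346 / 1.5
d = 1284.2 m

1284.2


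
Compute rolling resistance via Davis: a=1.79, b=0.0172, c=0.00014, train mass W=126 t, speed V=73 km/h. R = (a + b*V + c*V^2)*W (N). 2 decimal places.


b*V = 0.0172 * 73 = 1.2556
c*V^2 = 0.00014 * 5329 = 0.74606
R_per_t = 1.79 + 1.2556 + 0.74606 = 3.79166 N/t
R_total = 3.79166 * 126 = 477.75 N

477.75


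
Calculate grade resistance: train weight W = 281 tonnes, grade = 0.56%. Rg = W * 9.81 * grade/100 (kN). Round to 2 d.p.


Rg = W * 9.81 * grade / 100
Rg = 281 * 9.81 * 0.56 / 100
Rg = 2756.61 * 0.0056
Rg = 15.44 kN

15.44


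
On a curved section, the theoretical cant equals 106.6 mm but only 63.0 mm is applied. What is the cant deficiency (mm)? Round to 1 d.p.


Cant deficiency = equilibrium cant - actual cant
CD = 106.6 - 63.0
CD = 43.6 mm

43.6


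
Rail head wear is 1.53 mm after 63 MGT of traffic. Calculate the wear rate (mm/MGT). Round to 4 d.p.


Wear rate = total wear / cumulative tonnage
Rate = 1.53 / 63
Rate = 0.0243 mm/MGT

0.0243


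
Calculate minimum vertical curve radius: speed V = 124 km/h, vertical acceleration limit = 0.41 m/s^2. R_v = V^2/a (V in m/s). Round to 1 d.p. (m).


Convert speed: V = 124 / 3.6 = 34.4444 m/s
V^2 = 1186.4198 m^2/s^2
R_v = 1186.4198 / 0.41
R_v = 2893.7 m

2893.7


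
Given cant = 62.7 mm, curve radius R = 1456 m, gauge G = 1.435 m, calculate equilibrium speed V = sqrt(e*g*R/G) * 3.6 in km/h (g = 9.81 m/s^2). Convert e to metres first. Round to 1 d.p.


Convert cant: e = 62.7 mm = 0.0627 m
V_ms = sqrt(0.0627 * 9.81 * 1456 / 1.435)
V_ms = sqrt(624.088273) = 24.9818 m/s
V = 24.9818 * 3.6 = 89.9 km/h

89.9


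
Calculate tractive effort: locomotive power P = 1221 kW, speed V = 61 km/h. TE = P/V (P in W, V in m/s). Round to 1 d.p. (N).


Convert: P = 1221 kW = 1221000 W
V = 61 / 3.6 = 16.9444 m/s
TE = 1221000 / 16.9444
TE = 72059.0 N

72059.0


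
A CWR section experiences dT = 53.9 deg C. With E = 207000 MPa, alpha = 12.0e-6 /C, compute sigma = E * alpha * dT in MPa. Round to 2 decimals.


sigma = E * alpha * dT
sigma = 207000 * 12.0e-6 * 53.9
sigma = 2.484 * 53.9
sigma = 133.89 MPa

133.89


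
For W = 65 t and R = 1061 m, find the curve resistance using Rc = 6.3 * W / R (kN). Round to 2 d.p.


Rc = 6.3 * W / R
Rc = 6.3 * 65 / 1061
Rc = 409.5 / 1061
Rc = 0.39 kN

0.39


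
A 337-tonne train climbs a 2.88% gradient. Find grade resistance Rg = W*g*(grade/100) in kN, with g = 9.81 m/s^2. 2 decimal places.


Rg = W * 9.81 * grade / 100
Rg = 337 * 9.81 * 2.88 / 100
Rg = 3305.97 * 0.0288
Rg = 95.21 kN

95.21


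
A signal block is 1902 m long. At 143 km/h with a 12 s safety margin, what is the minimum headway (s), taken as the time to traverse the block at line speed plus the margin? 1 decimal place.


V = 143 / 3.6 = 39.7222 m/s
Block traversal time = 1902 / 39.7222 = 47.8825 s
Headway = 47.8825 + 12
Headway = 59.9 s

59.9


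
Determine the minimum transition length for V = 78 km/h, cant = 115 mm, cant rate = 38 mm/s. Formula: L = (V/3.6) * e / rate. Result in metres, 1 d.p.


Convert speed: V = 78 / 3.6 = 21.6667 m/s
L = 21.6667 * 115 / 38
L = 2491.6667 / 38
L = 65.6 m

65.6


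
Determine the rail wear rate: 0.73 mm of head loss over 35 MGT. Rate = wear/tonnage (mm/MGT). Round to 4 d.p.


Wear rate = total wear / cumulative tonnage
Rate = 0.73 / 35
Rate = 0.0209 mm/MGT

0.0209


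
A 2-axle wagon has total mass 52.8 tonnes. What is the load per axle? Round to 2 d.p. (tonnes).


Load per axle = total weight / number of axles
Load = 52.8 / 2
Load = 26.40 tonnes

26.40


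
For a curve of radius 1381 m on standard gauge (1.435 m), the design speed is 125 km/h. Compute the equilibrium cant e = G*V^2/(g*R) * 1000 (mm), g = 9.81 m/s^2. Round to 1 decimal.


Convert speed: V = 125 / 3.6 = 34.7222 m/s
Apply formula: e = 1.435 * 34.7222^2 / (9.81 * 1381)
e = 1.435 * 1205.6327 / 13547.61
e = 0.127704 m = 127.7 mm

127.7


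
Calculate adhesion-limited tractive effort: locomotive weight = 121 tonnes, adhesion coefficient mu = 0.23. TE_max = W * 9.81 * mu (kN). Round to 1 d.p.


TE_max = W * g * mu
TE_max = 121 * 9.81 * 0.23
TE_max = 1187.01 * 0.23
TE_max = 273.0 kN

273.0


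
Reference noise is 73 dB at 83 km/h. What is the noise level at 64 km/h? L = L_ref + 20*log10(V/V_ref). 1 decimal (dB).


V/V_ref = 64 / 83 = 0.771084
log10(0.771084) = -0.112898
20 * -0.112898 = -2.258
L = 73 + -2.258 = 70.7 dB

70.7


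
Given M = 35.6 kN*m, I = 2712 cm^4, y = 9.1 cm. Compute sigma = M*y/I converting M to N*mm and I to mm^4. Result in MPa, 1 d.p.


Convert units:
M = 35.6 kN*m = 35600000 N*mm
y = 9.1 cm = 91 mm
I = 2712 cm^4 = 27120000 mm^4
sigma = 35600000 * 91 / 27120000
sigma = 119.5 MPa

119.5


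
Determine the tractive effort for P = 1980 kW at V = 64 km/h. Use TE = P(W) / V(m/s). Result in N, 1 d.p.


Convert: P = 1980 kW = 1980000 W
V = 64 / 3.6 = 17.7778 m/s
TE = 1980000 / 17.7778
TE = 111375.0 N

111375.0


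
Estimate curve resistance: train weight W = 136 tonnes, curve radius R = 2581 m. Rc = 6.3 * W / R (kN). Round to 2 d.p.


Rc = 6.3 * W / R
Rc = 6.3 * 136 / 2581
Rc = 856.8 / 2581
Rc = 0.33 kN

0.33


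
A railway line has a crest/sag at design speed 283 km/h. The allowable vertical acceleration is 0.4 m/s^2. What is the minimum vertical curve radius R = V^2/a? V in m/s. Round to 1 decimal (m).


Convert speed: V = 283 / 3.6 = 78.6111 m/s
V^2 = 6179.7068 m^2/s^2
R_v = 6179.7068 / 0.4
R_v = 15449.3 m

15449.3


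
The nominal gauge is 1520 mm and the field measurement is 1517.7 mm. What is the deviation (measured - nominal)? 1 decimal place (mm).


Deviation = measured - nominal
Deviation = 1517.7 - 1520
Deviation = -2.3 mm

-2.3


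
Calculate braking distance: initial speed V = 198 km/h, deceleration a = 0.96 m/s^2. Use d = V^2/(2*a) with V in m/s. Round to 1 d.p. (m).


Convert speed: V = 198 / 3.6 = 55.0 m/s
V^2 = 3025.0
d = 3025.0 / (2 * 0.96)
d = 3025.0 / 1.92
d = 1575.5 m

1575.5


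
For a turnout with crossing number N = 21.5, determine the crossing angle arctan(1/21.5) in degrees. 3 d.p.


1/N = 1/21.5 = 0.046512
angle = arctan(0.046512) = 0.046478 rad
angle = 0.046478 * 180/pi = 2.663 degrees

2.663


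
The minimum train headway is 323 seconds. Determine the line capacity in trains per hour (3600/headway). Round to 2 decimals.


Capacity = 3600 / headway
Capacity = 3600 / 323
Capacity = 11.15 trains/hour

11.15


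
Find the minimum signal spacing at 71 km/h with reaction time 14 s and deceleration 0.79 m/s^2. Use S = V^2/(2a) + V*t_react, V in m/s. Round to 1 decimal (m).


V = 71 / 3.6 = 19.7222 m/s
Braking distance = 19.7222^2 / (2*0.79) = 246.181 m
Sighting distance = 19.7222 * 14 = 276.1111 m
S = 246.181 + 276.1111 = 522.3 m

522.3


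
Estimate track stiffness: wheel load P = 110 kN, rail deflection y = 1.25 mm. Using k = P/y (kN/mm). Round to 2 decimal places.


Track stiffness k = P / y
k = 110 / 1.25
k = 88.00 kN/mm

88.00


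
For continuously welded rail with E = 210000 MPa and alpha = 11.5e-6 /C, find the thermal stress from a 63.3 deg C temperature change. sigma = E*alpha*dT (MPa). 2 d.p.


sigma = E * alpha * dT
sigma = 210000 * 11.5e-6 * 63.3
sigma = 2.415 * 63.3
sigma = 152.87 MPa

152.87


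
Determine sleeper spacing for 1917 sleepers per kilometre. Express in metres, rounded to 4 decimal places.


Spacing = 1000 m / number of sleepers
Spacing = 1000 / 1917
Spacing = 0.5216 m

0.5216


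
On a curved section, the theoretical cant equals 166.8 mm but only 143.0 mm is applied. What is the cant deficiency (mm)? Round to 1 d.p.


Cant deficiency = equilibrium cant - actual cant
CD = 166.8 - 143.0
CD = 23.8 mm

23.8


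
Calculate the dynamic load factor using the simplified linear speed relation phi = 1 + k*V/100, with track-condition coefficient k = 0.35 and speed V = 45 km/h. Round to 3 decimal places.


phi = 1 + k * V / 100
phi = 1 + 0.35 * 45 / 100
phi = 1 + 0.1575
phi = 1.158

1.158


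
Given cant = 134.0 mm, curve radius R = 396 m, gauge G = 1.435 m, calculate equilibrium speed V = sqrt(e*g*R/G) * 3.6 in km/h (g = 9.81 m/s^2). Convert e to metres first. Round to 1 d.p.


Convert cant: e = 134.0 mm = 0.1340 m
V_ms = sqrt(0.1340 * 9.81 * 396 / 1.435)
V_ms = sqrt(362.758077) = 19.0462 m/s
V = 19.0462 * 3.6 = 68.6 km/h

68.6


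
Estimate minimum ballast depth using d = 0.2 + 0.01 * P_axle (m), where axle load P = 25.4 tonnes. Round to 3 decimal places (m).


d = 0.2 + 0.01 * 25.4
d = 0.2 + 0.254
d = 0.454 m

0.454


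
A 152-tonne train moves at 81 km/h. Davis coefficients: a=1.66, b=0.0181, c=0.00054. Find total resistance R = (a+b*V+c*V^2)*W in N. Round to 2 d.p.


b*V = 0.0181 * 81 = 1.4661
c*V^2 = 0.00054 * 6561 = 3.54294
R_per_t = 1.66 + 1.4661 + 3.54294 = 6.66904 N/t
R_total = 6.66904 * 152 = 1013.69 N

1013.69


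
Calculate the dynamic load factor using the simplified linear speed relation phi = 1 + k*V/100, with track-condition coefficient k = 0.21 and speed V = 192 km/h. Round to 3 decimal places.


phi = 1 + k * V / 100
phi = 1 + 0.21 * 192 / 100
phi = 1 + 0.4032
phi = 1.403

1.403


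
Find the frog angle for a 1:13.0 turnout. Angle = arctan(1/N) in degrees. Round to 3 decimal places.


1/N = 1/13.0 = 0.076923
angle = arctan(0.076923) = 0.076772 rad
angle = 0.076772 * 180/pi = 4.399 degrees

4.399


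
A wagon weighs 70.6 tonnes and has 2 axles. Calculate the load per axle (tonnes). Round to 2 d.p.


Load per axle = total weight / number of axles
Load = 70.6 / 2
Load = 35.30 tonnes

35.30


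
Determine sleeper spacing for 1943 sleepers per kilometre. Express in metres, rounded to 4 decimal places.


Spacing = 1000 m / number of sleepers
Spacing = 1000 / 1943
Spacing = 0.5147 m

0.5147


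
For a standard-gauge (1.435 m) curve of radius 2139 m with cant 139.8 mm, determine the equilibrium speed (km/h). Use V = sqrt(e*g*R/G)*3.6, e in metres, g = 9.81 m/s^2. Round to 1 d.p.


Convert cant: e = 139.8 mm = 0.1398 m
V_ms = sqrt(0.1398 * 9.81 * 2139 / 1.435)
V_ms = sqrt(2044.25497) = 45.2134 m/s
V = 45.2134 * 3.6 = 162.8 km/h

162.8


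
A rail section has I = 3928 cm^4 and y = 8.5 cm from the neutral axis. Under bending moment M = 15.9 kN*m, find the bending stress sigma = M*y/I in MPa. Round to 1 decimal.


Convert units:
M = 15.9 kN*m = 15900000 N*mm
y = 8.5 cm = 85 mm
I = 3928 cm^4 = 39280000 mm^4
sigma = 15900000 * 85 / 39280000
sigma = 34.4 MPa

34.4


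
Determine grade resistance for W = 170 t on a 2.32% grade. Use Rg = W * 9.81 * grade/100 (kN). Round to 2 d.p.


Rg = W * 9.81 * grade / 100
Rg = 170 * 9.81 * 2.32 / 100
Rg = 1667.7 * 0.0232
Rg = 38.69 kN

38.69


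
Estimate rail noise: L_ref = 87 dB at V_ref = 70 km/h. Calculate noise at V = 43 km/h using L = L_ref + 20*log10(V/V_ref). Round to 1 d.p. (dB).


V/V_ref = 43 / 70 = 0.614286
log10(0.614286) = -0.21163
20 * -0.21163 = -4.2326
L = 87 + -4.2326 = 82.8 dB

82.8


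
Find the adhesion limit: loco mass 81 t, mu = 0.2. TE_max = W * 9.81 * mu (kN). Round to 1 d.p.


TE_max = W * g * mu
TE_max = 81 * 9.81 * 0.2
TE_max = 794.61 * 0.2
TE_max = 158.9 kN

158.9


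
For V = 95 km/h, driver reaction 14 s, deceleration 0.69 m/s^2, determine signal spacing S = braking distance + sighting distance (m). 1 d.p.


V = 95 / 3.6 = 26.3889 m/s
Braking distance = 26.3889^2 / (2*0.69) = 504.6184 m
Sighting distance = 26.3889 * 14 = 369.4444 m
S = 504.6184 + 369.4444 = 874.1 m

874.1


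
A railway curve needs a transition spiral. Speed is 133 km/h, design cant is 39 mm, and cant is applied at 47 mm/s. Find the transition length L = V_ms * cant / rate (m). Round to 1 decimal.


Convert speed: V = 133 / 3.6 = 36.9444 m/s
L = 36.9444 * 39 / 47
L = 1440.8333 / 47
L = 30.7 m

30.7


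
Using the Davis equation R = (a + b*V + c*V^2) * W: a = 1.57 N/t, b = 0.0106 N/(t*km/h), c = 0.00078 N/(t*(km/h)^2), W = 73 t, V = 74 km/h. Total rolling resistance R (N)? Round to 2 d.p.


b*V = 0.0106 * 74 = 0.7844
c*V^2 = 0.00078 * 5476 = 4.27128
R_per_t = 1.57 + 0.7844 + 4.27128 = 6.62568 N/t
R_total = 6.62568 * 73 = 483.67 N

483.67


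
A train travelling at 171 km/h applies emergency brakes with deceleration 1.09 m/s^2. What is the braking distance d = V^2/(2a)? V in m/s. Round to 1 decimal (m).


Convert speed: V = 171 / 3.6 = 47.5 m/s
V^2 = 2256.25
d = 2256.25 / (2 * 1.09)
d = 2256.25 / 2.18
d = 1035.0 m

1035.0


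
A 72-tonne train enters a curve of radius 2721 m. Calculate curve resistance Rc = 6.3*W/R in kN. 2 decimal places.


Rc = 6.3 * W / R
Rc = 6.3 * 72 / 2721
Rc = 453.6 / 2721
Rc = 0.17 kN

0.17


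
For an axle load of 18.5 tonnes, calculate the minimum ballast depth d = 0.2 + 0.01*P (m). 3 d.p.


d = 0.2 + 0.01 * 18.5
d = 0.2 + 0.185
d = 0.385 m

0.385


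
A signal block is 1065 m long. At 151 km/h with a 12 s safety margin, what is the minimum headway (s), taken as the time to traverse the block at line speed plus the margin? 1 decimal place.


V = 151 / 3.6 = 41.9444 m/s
Block traversal time = 1065 / 41.9444 = 25.3907 s
Headway = 25.3907 + 12
Headway = 37.4 s

37.4


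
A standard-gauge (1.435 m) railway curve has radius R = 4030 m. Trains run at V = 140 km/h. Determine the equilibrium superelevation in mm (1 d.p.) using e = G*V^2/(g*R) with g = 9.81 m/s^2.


Convert speed: V = 140 / 3.6 = 38.8889 m/s
Apply formula: e = 1.435 * 38.8889^2 / (9.81 * 4030)
e = 1.435 * 1512.3457 / 39534.3
e = 0.054895 m = 54.9 mm

54.9


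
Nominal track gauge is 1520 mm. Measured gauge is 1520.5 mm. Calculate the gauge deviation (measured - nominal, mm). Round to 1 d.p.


Deviation = measured - nominal
Deviation = 1520.5 - 1520
Deviation = 0.5 mm

0.5


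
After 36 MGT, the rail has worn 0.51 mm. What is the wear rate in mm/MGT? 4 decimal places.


Wear rate = total wear / cumulative tonnage
Rate = 0.51 / 36
Rate = 0.0142 mm/MGT

0.0142


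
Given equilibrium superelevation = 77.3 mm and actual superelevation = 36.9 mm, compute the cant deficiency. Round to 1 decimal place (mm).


Cant deficiency = equilibrium cant - actual cant
CD = 77.3 - 36.9
CD = 40.4 mm

40.4


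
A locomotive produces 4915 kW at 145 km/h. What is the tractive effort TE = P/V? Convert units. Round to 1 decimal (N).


Convert: P = 4915 kW = 4915000 W
V = 145 / 3.6 = 40.2778 m/s
TE = 4915000 / 40.2778
TE = 122027.6 N

122027.6


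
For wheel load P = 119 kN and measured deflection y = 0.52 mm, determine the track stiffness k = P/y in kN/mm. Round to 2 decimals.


Track stiffness k = P / y
k = 119 / 0.52
k = 228.85 kN/mm

228.85


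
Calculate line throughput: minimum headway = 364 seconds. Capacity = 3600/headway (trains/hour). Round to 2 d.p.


Capacity = 3600 / headway
Capacity = 3600 / 364
Capacity = 9.89 trains/hour

9.89


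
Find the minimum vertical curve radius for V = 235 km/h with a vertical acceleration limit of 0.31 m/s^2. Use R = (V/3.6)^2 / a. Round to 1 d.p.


Convert speed: V = 235 / 3.6 = 65.2778 m/s
V^2 = 4261.1883 m^2/s^2
R_v = 4261.1883 / 0.31
R_v = 13745.8 m

13745.8


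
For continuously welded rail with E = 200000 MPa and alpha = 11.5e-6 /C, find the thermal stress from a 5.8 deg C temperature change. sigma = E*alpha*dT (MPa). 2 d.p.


sigma = E * alpha * dT
sigma = 200000 * 11.5e-6 * 5.8
sigma = 2.3 * 5.8
sigma = 13.34 MPa

13.34


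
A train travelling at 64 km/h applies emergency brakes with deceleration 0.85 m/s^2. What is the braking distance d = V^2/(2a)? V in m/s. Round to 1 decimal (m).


Convert speed: V = 64 / 3.6 = 17.7778 m/s
V^2 = 316.0494
d = 316.0494 / (2 * 0.85)
d = 316.0494 / 1.7
d = 185.9 m

185.9


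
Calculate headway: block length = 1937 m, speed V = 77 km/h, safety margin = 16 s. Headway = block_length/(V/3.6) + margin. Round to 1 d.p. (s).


V = 77 / 3.6 = 21.3889 m/s
Block traversal time = 1937 / 21.3889 = 90.561 s
Headway = 90.561 + 16
Headway = 106.6 s

106.6


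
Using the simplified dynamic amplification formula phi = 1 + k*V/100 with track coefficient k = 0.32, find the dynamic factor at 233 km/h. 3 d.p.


phi = 1 + k * V / 100
phi = 1 + 0.32 * 233 / 100
phi = 1 + 0.7456
phi = 1.746

1.746


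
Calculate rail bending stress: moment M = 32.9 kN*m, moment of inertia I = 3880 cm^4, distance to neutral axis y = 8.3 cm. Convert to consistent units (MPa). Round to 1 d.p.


Convert units:
M = 32.9 kN*m = 32900000 N*mm
y = 8.3 cm = 83 mm
I = 3880 cm^4 = 38800000 mm^4
sigma = 32900000 * 83 / 38800000
sigma = 70.4 MPa

70.4


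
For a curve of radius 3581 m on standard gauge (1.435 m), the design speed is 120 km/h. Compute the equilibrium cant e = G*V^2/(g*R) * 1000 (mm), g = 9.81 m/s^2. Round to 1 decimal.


Convert speed: V = 120 / 3.6 = 33.3333 m/s
Apply formula: e = 1.435 * 33.3333^2 / (9.81 * 3581)
e = 1.435 * 1111.1111 / 35129.61
e = 0.045387 m = 45.4 mm

45.4


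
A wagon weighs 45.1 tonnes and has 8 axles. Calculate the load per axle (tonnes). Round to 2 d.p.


Load per axle = total weight / number of axles
Load = 45.1 / 8
Load = 5.64 tonnes

5.64


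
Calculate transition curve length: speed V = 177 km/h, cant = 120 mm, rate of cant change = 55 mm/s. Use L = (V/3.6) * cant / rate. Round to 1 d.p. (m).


Convert speed: V = 177 / 3.6 = 49.1667 m/s
L = 49.1667 * 120 / 55
L = 5900.0 / 55
L = 107.3 m

107.3


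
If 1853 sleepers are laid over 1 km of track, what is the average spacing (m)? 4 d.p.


Spacing = 1000 m / number of sleepers
Spacing = 1000 / 1853
Spacing = 0.5397 m

0.5397


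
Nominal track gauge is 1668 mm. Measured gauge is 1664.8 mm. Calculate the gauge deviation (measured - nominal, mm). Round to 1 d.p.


Deviation = measured - nominal
Deviation = 1664.8 - 1668
Deviation = -3.2 mm

-3.2


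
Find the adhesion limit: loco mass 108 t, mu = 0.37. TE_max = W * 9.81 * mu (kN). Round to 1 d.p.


TE_max = W * g * mu
TE_max = 108 * 9.81 * 0.37
TE_max = 1059.48 * 0.37
TE_max = 392.0 kN

392.0


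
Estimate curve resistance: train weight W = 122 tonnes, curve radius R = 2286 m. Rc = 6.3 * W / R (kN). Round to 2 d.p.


Rc = 6.3 * W / R
Rc = 6.3 * 122 / 2286
Rc = 768.6 / 2286
Rc = 0.34 kN

0.34


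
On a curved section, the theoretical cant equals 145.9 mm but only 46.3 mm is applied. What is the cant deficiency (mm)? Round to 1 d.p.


Cant deficiency = equilibrium cant - actual cant
CD = 145.9 - 46.3
CD = 99.6 mm

99.6


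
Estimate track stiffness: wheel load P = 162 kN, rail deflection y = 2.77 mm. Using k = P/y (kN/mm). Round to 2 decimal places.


Track stiffness k = P / y
k = 162 / 2.77
k = 58.48 kN/mm

58.48


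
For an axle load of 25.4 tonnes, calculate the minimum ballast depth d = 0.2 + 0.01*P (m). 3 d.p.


d = 0.2 + 0.01 * 25.4
d = 0.2 + 0.254
d = 0.454 m

0.454


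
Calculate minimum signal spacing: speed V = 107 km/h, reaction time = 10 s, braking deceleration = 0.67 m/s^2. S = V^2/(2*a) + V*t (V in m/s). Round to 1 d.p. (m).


V = 107 / 3.6 = 29.7222 m/s
Braking distance = 29.7222^2 / (2*0.67) = 659.2616 m
Sighting distance = 29.7222 * 10 = 297.2222 m
S = 659.2616 + 297.2222 = 956.5 m

956.5


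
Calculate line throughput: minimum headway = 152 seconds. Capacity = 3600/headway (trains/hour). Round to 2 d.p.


Capacity = 3600 / headway
Capacity = 3600 / 152
Capacity = 23.68 trains/hour

23.68


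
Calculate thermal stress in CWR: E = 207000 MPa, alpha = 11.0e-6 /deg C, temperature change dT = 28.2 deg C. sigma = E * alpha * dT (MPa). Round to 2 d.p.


sigma = E * alpha * dT
sigma = 207000 * 11.0e-6 * 28.2
sigma = 2.277 * 28.2
sigma = 64.21 MPa

64.21


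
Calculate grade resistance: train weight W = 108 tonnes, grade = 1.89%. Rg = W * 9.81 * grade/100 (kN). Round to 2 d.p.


Rg = W * 9.81 * grade / 100
Rg = 108 * 9.81 * 1.89 / 100
Rg = 1059.48 * 0.0189
Rg = 20.02 kN

20.02


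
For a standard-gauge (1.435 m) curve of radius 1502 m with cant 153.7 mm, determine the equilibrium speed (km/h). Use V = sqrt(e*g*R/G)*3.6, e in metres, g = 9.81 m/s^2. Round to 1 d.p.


Convert cant: e = 153.7 mm = 0.1537 m
V_ms = sqrt(0.1537 * 9.81 * 1502 / 1.435)
V_ms = sqrt(1578.195884) = 39.7265 m/s
V = 39.7265 * 3.6 = 143.0 km/h

143.0


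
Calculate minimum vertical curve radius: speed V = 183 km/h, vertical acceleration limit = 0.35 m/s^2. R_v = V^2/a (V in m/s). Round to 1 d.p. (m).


Convert speed: V = 183 / 3.6 = 50.8333 m/s
V^2 = 2584.0278 m^2/s^2
R_v = 2584.0278 / 0.35
R_v = 7382.9 m

7382.9


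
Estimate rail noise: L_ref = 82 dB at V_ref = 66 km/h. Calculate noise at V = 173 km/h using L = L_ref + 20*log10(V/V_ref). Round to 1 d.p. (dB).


V/V_ref = 173 / 66 = 2.621212
log10(2.621212) = 0.418502
20 * 0.418502 = 8.37
L = 82 + 8.37 = 90.4 dB

90.4


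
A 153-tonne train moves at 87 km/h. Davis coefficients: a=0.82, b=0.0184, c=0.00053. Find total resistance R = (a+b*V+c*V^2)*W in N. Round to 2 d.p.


b*V = 0.0184 * 87 = 1.6008
c*V^2 = 0.00053 * 7569 = 4.01157
R_per_t = 0.82 + 1.6008 + 4.01157 = 6.43237 N/t
R_total = 6.43237 * 153 = 984.15 N

984.15


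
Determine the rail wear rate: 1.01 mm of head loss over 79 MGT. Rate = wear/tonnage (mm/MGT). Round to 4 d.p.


Wear rate = total wear / cumulative tonnage
Rate = 1.01 / 79
Rate = 0.0128 mm/MGT

0.0128


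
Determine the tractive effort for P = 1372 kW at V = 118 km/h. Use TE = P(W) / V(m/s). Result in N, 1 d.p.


Convert: P = 1372 kW = 1372000 W
V = 118 / 3.6 = 32.7778 m/s
TE = 1372000 / 32.7778
TE = 41857.6 N

41857.6


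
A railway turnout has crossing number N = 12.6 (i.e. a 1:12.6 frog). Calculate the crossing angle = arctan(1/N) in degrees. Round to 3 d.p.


1/N = 1/12.6 = 0.079365
angle = arctan(0.079365) = 0.079199 rad
angle = 0.079199 * 180/pi = 4.538 degrees

4.538


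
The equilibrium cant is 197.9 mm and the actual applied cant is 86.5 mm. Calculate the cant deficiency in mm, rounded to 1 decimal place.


Cant deficiency = equilibrium cant - actual cant
CD = 197.9 - 86.5
CD = 111.4 mm

111.4


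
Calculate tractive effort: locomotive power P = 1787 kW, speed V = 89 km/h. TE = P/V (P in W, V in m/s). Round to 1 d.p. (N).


Convert: P = 1787 kW = 1787000 W
V = 89 / 3.6 = 24.7222 m/s
TE = 1787000 / 24.7222
TE = 72283.1 N

72283.1


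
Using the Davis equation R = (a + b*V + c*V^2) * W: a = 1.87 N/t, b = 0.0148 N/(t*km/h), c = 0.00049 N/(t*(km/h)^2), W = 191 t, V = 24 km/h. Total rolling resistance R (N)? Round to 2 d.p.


b*V = 0.0148 * 24 = 0.3552
c*V^2 = 0.00049 * 576 = 0.28224
R_per_t = 1.87 + 0.3552 + 0.28224 = 2.50744 N/t
R_total = 2.50744 * 191 = 478.92 N

478.92


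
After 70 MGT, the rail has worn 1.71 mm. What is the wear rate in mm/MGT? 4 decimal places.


Wear rate = total wear / cumulative tonnage
Rate = 1.71 / 70
Rate = 0.0244 mm/MGT

0.0244


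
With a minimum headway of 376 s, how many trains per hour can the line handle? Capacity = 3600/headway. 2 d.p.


Capacity = 3600 / headway
Capacity = 3600 / 376
Capacity = 9.57 trains/hour

9.57


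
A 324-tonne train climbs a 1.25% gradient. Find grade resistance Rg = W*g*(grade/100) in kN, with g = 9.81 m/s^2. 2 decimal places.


Rg = W * 9.81 * grade / 100
Rg = 324 * 9.81 * 1.25 / 100
Rg = 3178.44 * 0.0125
Rg = 39.73 kN

39.73


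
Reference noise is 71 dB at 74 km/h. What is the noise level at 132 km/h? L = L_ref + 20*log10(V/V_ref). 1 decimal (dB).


V/V_ref = 132 / 74 = 1.783784
log10(1.783784) = 0.251342
20 * 0.251342 = 5.0268
L = 71 + 5.0268 = 76.0 dB

76.0


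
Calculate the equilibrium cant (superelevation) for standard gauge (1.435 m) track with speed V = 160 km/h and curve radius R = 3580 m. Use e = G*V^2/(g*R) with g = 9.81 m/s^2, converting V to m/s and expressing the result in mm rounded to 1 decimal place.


Convert speed: V = 160 / 3.6 = 44.4444 m/s
Apply formula: e = 1.435 * 44.4444^2 / (9.81 * 3580)
e = 1.435 * 1975.3086 / 35119.8
e = 0.080711 m = 80.7 mm

80.7


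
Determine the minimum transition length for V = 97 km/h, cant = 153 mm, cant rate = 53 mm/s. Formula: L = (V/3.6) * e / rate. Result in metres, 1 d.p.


Convert speed: V = 97 / 3.6 = 26.9444 m/s
L = 26.9444 * 153 / 53
L = 4122.5 / 53
L = 77.8 m

77.8


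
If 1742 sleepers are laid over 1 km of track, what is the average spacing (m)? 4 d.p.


Spacing = 1000 m / number of sleepers
Spacing = 1000 / 1742
Spacing = 0.5741 m

0.5741


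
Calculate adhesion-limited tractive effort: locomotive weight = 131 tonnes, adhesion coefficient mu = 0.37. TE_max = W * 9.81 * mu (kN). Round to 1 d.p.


TE_max = W * g * mu
TE_max = 131 * 9.81 * 0.37
TE_max = 1285.11 * 0.37
TE_max = 475.5 kN

475.5


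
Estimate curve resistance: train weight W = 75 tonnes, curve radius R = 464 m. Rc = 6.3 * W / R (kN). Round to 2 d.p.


Rc = 6.3 * W / R
Rc = 6.3 * 75 / 464
Rc = 472.5 / 464
Rc = 1.02 kN

1.02


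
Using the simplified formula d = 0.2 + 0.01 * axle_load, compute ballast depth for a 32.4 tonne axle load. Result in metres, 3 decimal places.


d = 0.2 + 0.01 * 32.4
d = 0.2 + 0.324
d = 0.524 m

0.524


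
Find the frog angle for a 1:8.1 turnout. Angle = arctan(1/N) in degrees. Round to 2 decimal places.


1/N = 1/8.1 = 0.123457
angle = arctan(0.123457) = 0.122835 rad
angle = 0.122835 * 180/pi = 7.04 degrees

7.04


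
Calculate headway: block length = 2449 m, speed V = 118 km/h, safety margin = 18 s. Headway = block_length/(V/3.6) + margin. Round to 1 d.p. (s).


V = 118 / 3.6 = 32.7778 m/s
Block traversal time = 2449 / 32.7778 = 74.7153 s
Headway = 74.7153 + 18
Headway = 92.7 s

92.7


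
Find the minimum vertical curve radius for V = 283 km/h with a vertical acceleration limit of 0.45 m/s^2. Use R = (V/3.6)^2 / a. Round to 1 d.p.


Convert speed: V = 283 / 3.6 = 78.6111 m/s
V^2 = 6179.7068 m^2/s^2
R_v = 6179.7068 / 0.45
R_v = 13732.7 m

13732.7


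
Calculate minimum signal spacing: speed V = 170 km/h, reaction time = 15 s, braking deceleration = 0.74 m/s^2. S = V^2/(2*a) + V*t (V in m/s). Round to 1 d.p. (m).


V = 170 / 3.6 = 47.2222 m/s
Braking distance = 47.2222^2 / (2*0.74) = 1506.715 m
Sighting distance = 47.2222 * 15 = 708.3333 m
S = 1506.715 + 708.3333 = 2215.0 m

2215.0


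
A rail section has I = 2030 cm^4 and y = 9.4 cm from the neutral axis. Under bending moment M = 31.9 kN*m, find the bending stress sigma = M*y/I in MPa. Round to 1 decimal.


Convert units:
M = 31.9 kN*m = 31900000 N*mm
y = 9.4 cm = 94 mm
I = 2030 cm^4 = 20300000 mm^4
sigma = 31900000 * 94 / 20300000
sigma = 147.7 MPa

147.7


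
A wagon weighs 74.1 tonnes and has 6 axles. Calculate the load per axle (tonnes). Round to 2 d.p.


Load per axle = total weight / number of axles
Load = 74.1 / 6
Load = 12.35 tonnes

12.35


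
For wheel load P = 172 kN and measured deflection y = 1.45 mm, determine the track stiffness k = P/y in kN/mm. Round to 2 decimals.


Track stiffness k = P / y
k = 172 / 1.45
k = 118.62 kN/mm

118.62


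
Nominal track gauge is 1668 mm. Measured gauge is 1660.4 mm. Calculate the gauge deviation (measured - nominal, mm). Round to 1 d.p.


Deviation = measured - nominal
Deviation = 1660.4 - 1668
Deviation = -7.6 mm

-7.6


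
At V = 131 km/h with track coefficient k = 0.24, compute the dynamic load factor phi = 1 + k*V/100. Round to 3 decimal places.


phi = 1 + k * V / 100
phi = 1 + 0.24 * 131 / 100
phi = 1 + 0.3144
phi = 1.314

1.314


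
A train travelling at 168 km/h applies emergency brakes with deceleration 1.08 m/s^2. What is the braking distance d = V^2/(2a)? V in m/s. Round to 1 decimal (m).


Convert speed: V = 168 / 3.6 = 46.6667 m/s
V^2 = 2177.7778
d = 2177.7778 / (2 * 1.08)
d = 2177.7778 / 2.16
d = 1008.2 m

1008.2


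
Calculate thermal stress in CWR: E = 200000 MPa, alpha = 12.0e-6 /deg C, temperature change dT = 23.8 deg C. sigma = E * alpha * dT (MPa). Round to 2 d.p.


sigma = E * alpha * dT
sigma = 200000 * 12.0e-6 * 23.8
sigma = 2.4 * 23.8
sigma = 57.12 MPa

57.12


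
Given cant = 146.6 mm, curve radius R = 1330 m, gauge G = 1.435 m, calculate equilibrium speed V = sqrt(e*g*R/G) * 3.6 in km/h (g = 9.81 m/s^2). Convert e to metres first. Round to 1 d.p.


Convert cant: e = 146.6 mm = 0.1466 m
V_ms = sqrt(0.1466 * 9.81 * 1330 / 1.435)
V_ms = sqrt(1332.915805) = 36.5091 m/s
V = 36.5091 * 3.6 = 131.4 km/h

131.4


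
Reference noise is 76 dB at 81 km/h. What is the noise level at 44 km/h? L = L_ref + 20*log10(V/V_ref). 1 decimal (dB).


V/V_ref = 44 / 81 = 0.54321
log10(0.54321) = -0.265032
20 * -0.265032 = -5.3006
L = 76 + -5.3006 = 70.7 dB

70.7


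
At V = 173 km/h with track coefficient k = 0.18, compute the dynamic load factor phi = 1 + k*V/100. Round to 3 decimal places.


phi = 1 + k * V / 100
phi = 1 + 0.18 * 173 / 100
phi = 1 + 0.3114
phi = 1.311

1.311


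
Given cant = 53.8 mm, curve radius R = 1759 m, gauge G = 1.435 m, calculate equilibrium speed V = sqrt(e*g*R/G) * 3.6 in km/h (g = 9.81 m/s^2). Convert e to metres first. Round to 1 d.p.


Convert cant: e = 53.8 mm = 0.0538 m
V_ms = sqrt(0.0538 * 9.81 * 1759 / 1.435)
V_ms = sqrt(646.941813) = 25.4351 m/s
V = 25.4351 * 3.6 = 91.6 km/h

91.6


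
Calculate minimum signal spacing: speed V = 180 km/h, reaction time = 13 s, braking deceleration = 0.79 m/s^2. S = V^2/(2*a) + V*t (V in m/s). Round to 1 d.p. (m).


V = 180 / 3.6 = 50.0 m/s
Braking distance = 50.0^2 / (2*0.79) = 1582.2785 m
Sighting distance = 50.0 * 13 = 650.0 m
S = 1582.2785 + 650.0 = 2232.3 m

2232.3


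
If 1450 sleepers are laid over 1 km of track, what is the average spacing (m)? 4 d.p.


Spacing = 1000 m / number of sleepers
Spacing = 1000 / 1450
Spacing = 0.6897 m

0.6897


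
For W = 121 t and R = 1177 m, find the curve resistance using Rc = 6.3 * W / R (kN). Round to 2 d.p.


Rc = 6.3 * W / R
Rc = 6.3 * 121 / 1177
Rc = 762.3 / 1177
Rc = 0.65 kN

0.65


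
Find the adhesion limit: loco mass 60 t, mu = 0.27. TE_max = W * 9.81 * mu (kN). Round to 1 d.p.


TE_max = W * g * mu
TE_max = 60 * 9.81 * 0.27
TE_max = 588.6 * 0.27
TE_max = 158.9 kN

158.9


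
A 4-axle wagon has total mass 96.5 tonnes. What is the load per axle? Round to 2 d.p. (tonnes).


Load per axle = total weight / number of axles
Load = 96.5 / 4
Load = 24.13 tonnes

24.13


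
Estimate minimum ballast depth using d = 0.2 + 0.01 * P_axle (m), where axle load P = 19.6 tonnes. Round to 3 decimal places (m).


d = 0.2 + 0.01 * 19.6
d = 0.2 + 0.196
d = 0.396 m

0.396


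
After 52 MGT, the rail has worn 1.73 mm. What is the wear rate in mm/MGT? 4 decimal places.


Wear rate = total wear / cumulative tonnage
Rate = 1.73 / 52
Rate = 0.0333 mm/MGT

0.0333


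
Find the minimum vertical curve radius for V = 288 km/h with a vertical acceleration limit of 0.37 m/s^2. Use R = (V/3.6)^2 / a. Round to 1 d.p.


Convert speed: V = 288 / 3.6 = 80.0 m/s
V^2 = 6400.0 m^2/s^2
R_v = 6400.0 / 0.37
R_v = 17297.3 m

17297.3


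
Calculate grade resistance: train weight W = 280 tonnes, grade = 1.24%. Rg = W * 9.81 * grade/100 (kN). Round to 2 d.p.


Rg = W * 9.81 * grade / 100
Rg = 280 * 9.81 * 1.24 / 100
Rg = 2746.8 * 0.0124
Rg = 34.06 kN

34.06


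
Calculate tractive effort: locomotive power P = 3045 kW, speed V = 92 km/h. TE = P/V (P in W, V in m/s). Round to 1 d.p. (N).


Convert: P = 3045 kW = 3045000 W
V = 92 / 3.6 = 25.5556 m/s
TE = 3045000 / 25.5556
TE = 119152.2 N

119152.2


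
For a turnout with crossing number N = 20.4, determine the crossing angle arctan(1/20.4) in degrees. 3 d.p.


1/N = 1/20.4 = 0.04902
angle = arctan(0.04902) = 0.04898 rad
angle = 0.04898 * 180/pi = 2.806 degrees

2.806


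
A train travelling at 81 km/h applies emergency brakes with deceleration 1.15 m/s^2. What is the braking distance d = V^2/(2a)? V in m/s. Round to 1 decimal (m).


Convert speed: V = 81 / 3.6 = 22.5 m/s
V^2 = 506.25
d = 506.25 / (2 * 1.15)
d = 506.25 / 2.3
d = 220.1 m

220.1
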